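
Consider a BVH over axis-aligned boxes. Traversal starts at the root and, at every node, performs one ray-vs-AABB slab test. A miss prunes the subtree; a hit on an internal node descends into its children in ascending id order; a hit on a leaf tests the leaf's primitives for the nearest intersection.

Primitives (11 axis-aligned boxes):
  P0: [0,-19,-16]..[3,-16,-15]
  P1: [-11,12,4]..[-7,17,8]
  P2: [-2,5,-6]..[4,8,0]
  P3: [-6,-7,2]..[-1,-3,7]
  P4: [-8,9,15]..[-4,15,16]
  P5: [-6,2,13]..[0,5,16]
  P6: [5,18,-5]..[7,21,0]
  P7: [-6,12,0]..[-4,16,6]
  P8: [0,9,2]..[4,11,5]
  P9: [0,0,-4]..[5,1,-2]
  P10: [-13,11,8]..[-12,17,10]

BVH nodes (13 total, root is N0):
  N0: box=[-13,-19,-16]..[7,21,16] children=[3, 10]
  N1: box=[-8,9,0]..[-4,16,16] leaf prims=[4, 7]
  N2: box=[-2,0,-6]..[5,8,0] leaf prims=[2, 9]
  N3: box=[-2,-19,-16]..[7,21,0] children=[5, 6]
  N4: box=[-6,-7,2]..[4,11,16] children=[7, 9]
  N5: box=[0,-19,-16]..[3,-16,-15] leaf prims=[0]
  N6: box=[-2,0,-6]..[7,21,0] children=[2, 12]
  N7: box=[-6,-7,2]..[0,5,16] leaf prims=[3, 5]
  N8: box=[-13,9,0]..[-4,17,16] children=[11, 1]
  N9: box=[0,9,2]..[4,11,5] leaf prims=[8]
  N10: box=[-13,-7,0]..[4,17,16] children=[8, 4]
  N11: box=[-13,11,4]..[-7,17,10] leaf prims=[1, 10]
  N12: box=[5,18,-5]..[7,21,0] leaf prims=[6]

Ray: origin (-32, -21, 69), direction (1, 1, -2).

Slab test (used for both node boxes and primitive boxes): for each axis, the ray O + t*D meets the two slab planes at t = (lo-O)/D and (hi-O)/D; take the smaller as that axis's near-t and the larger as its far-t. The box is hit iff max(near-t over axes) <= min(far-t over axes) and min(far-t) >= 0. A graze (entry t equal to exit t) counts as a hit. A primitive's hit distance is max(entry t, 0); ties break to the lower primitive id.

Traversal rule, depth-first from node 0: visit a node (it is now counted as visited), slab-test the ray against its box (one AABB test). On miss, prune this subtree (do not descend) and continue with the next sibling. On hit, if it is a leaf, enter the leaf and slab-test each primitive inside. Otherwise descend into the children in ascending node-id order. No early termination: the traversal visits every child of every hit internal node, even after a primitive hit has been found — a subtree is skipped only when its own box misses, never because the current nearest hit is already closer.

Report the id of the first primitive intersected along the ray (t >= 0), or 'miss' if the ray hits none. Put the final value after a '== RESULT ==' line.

Trace the traversal:
N0 x:[19,39] y:[2,42] z:[53/2,85/2] -> hit [53/2,39], descend [3, 10]
  N3 x:[30,39] y:[2,42] z:[69/2,85/2] -> hit [69/2,39], descend [5, 6]
    N5 x:[32,35] y:[2,5] z:[42,85/2] -> miss, prune
    N6 x:[30,39] y:[21,42] z:[69/2,75/2] -> hit [69/2,75/2], descend [2, 12]
      N2 x:[30,37] y:[21,29] z:[69/2,75/2] -> miss, prune
      N12 x:[37,39] y:[39,42] z:[69/2,37] -> miss, prune
  N10 x:[19,36] y:[14,38] z:[53/2,69/2] -> hit [53/2,69/2], descend [4, 8]
    N4 x:[26,36] y:[14,32] z:[53/2,67/2] -> hit [53/2,32], descend [7, 9]
      N7 x:[26,32] y:[14,26] z:[53/2,67/2] -> miss, prune
      N9 x:[32,36] y:[30,32] z:[32,67/2] -> hit [32,32] leaf, test {P8@t=32}
    N8 x:[19,28] y:[30,38] z:[53/2,69/2] -> miss, prune

11 AABB tests over nodes [0, 3, 5, 6, 2, 12, 10, 4, 7, 9, 8]; 1 leaf entered; closest P8.

== RESULT ==
8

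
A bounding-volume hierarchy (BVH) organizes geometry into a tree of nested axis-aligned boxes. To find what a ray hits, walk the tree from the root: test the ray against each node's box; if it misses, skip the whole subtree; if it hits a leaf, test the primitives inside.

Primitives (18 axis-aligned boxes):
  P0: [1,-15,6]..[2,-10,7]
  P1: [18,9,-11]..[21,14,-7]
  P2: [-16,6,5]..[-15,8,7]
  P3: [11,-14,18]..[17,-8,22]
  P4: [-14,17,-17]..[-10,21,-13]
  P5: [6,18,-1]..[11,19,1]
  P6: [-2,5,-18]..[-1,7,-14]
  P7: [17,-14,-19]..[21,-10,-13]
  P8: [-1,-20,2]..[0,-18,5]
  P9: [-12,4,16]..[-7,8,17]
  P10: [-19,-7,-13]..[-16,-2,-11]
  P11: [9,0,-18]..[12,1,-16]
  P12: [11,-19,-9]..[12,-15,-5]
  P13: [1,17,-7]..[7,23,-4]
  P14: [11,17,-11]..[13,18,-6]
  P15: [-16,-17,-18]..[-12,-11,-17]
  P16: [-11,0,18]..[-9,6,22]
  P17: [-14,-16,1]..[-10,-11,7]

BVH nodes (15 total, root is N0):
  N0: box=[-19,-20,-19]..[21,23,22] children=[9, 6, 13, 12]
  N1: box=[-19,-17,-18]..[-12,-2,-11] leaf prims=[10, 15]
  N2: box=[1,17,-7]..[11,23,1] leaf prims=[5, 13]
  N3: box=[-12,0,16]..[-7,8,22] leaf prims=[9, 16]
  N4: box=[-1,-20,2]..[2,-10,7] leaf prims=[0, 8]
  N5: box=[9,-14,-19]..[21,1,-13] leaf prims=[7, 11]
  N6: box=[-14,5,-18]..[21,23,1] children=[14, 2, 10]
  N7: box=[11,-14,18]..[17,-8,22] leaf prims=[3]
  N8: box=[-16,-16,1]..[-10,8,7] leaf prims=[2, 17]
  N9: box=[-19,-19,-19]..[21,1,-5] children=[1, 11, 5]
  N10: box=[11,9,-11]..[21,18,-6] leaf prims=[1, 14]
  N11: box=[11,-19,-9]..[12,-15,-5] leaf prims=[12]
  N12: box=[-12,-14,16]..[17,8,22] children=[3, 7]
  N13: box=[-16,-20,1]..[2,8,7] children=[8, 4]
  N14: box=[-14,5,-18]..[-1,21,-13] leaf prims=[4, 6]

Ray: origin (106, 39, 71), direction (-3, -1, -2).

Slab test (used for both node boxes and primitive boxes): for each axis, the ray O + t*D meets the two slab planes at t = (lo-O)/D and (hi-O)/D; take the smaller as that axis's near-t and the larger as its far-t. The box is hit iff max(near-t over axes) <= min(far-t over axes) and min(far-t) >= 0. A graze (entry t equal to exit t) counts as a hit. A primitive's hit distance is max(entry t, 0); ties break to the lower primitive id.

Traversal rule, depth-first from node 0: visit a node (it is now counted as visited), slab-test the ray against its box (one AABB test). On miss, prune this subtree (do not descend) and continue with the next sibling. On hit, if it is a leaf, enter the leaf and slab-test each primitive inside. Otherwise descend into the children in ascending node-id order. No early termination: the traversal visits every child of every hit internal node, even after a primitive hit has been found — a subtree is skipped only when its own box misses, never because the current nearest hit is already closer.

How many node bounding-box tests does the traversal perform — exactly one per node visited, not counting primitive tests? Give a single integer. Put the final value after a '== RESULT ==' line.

Traverse from the root:
N0 x:[85/3,125/3] y:[16,59] z:[49/2,45] -> hit [85/3,125/3], descend [6, 9, 12, 13]
  N6 x:[85/3,40] y:[16,34] z:[35,89/2] -> miss, prune
  N9 x:[85/3,125/3] y:[38,58] z:[38,45] -> hit [38,125/3], descend [1, 5, 11]
    N1 x:[118/3,125/3] y:[41,56] z:[41,89/2] -> hit [41,125/3] leaf, test {P10@t=41, P15(miss)}
    N5 x:[85/3,97/3] y:[38,53] z:[42,45] -> miss, prune
    N11 x:[94/3,95/3] y:[54,58] z:[38,40] -> miss, prune
  N12 x:[89/3,118/3] y:[31,53] z:[49/2,55/2] -> miss, prune
  N13 x:[104/3,122/3] y:[31,59] z:[32,35] -> hit [104/3,35], descend [4, 8]
    N4 x:[104/3,107/3] y:[49,59] z:[32,69/2] -> miss, prune
    N8 x:[116/3,122/3] y:[31,55] z:[32,35] -> miss, prune

Visited [0, 6, 9, 1, 5, 11, 12, 13, 4, 8]. Tests: 10 box, 1 leaf. Nearest: P10.

== RESULT ==
10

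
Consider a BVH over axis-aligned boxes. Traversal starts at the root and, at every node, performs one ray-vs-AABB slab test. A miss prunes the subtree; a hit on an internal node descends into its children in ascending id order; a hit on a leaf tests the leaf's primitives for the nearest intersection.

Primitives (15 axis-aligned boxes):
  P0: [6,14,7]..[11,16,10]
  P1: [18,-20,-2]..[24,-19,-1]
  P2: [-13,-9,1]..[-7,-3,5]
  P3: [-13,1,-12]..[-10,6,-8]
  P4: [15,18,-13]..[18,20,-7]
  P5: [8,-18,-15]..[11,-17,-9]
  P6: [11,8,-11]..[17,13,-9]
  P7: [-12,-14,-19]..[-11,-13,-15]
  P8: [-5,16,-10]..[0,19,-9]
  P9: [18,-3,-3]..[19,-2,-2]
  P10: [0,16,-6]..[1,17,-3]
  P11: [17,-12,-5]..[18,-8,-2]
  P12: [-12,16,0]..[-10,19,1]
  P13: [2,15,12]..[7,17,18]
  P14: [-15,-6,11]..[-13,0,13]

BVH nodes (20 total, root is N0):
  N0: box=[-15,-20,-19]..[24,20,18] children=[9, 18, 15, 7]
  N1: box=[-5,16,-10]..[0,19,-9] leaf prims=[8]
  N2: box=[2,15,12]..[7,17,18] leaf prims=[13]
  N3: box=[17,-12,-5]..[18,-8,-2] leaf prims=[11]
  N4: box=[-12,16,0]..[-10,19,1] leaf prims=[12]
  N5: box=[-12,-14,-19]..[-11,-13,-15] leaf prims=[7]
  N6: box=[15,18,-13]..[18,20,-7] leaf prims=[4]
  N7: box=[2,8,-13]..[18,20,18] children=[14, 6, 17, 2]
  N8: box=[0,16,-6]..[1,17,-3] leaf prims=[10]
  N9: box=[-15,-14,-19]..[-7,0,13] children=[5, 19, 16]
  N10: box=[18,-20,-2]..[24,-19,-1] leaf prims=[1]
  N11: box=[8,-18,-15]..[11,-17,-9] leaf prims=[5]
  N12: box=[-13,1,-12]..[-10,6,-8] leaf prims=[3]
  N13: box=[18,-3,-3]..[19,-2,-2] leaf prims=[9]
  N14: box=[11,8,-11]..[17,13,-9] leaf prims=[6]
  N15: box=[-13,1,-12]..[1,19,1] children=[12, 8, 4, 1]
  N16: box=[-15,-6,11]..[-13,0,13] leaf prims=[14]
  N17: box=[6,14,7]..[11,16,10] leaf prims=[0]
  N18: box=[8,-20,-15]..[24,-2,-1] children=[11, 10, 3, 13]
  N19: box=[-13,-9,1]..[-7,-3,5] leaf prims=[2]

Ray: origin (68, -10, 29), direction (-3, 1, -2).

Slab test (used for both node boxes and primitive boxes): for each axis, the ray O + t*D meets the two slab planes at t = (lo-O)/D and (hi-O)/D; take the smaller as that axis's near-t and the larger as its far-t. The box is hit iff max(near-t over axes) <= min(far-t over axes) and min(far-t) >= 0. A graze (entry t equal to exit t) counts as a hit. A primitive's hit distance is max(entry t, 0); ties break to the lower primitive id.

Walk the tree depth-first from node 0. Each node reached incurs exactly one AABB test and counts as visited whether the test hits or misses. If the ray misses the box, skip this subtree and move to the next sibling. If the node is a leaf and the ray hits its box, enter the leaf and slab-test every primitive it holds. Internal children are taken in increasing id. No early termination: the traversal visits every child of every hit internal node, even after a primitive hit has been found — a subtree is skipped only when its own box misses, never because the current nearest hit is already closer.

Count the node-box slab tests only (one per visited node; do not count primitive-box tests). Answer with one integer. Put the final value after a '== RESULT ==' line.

Trace the traversal:
N0 x:[44/3,83/3] y:[-10,30] z:[11/2,24] -> hit [44/3,24], descend [7, 9, 15, 18]
  N7 x:[50/3,22] y:[18,30] z:[11/2,21] -> hit [18,21], descend [2, 6, 14, 17]
    N2 x:[61/3,22] y:[25,27] z:[11/2,17/2] -> miss, prune
    N6 x:[50/3,53/3] y:[28,30] z:[18,21] -> miss, prune
    N14 x:[17,19] y:[18,23] z:[19,20] -> hit [19,19] leaf, test {P6@t=19}
    N17 x:[19,62/3] y:[24,26] z:[19/2,11] -> miss, prune
  N9 x:[25,83/3] y:[-4,10] z:[8,24] -> miss, prune
  N15 x:[67/3,27] y:[11,29] z:[14,41/2] -> miss, prune
  N18 x:[44/3,20] y:[-10,8] z:[15,22] -> miss, prune

order=[0, 7, 2, 6, 14, 17, 9, 15, 18]  |boxes|=9  |leaves|=1  hit=P6

== RESULT ==
9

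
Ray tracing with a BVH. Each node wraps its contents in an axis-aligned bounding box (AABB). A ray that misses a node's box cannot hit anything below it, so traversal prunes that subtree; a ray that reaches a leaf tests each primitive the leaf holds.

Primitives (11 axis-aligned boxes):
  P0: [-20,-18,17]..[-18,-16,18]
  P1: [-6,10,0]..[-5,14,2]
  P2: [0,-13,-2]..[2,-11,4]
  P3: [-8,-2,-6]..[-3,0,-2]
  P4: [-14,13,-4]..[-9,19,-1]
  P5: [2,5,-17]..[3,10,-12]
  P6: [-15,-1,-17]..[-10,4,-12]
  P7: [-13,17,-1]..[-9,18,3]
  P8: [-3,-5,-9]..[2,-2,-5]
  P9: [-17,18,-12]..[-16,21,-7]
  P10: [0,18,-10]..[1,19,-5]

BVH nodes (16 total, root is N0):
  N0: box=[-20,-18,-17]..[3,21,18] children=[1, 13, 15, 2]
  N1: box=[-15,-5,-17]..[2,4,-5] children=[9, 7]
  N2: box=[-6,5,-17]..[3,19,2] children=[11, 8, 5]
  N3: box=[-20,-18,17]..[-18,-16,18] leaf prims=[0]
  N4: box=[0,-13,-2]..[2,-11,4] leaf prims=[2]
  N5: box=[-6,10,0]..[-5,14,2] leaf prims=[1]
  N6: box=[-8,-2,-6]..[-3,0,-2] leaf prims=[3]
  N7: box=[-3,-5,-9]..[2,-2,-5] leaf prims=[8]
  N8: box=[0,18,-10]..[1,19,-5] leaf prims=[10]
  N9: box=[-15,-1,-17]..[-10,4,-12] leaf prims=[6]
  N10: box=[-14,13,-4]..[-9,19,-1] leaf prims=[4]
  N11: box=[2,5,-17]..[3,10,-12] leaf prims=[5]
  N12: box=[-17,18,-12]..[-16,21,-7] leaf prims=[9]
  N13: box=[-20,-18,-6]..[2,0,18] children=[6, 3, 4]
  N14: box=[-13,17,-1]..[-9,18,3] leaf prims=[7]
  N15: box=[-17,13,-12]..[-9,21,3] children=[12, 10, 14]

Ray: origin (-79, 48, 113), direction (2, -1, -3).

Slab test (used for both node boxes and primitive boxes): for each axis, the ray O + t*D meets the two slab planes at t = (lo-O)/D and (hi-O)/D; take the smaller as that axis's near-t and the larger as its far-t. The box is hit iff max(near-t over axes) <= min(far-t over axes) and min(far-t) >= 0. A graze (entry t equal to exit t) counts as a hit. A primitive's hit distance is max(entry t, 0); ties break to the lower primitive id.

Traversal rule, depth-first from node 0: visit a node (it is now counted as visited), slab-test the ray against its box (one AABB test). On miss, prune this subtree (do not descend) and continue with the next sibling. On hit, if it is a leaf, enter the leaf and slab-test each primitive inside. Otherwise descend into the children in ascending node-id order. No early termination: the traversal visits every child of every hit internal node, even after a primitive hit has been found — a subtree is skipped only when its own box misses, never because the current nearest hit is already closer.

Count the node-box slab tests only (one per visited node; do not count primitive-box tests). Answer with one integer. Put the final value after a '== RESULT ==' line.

Traverse from the root:
N0 x:[59/2,41] y:[27,66] z:[95/3,130/3] -> hit [95/3,41], descend [1, 2, 13, 15]
  N1 x:[32,81/2] y:[44,53] z:[118/3,130/3] -> miss, prune
  N2 x:[73/2,41] y:[29,43] z:[37,130/3] -> hit [37,41], descend [5, 8, 11]
    N5 x:[73/2,37] y:[34,38] z:[37,113/3] -> hit [37,37] leaf, test {P1@t=37}
    N8 x:[79/2,40] y:[29,30] z:[118/3,41] -> miss, prune
    N11 x:[81/2,41] y:[38,43] z:[125/3,130/3] -> miss, prune
  N13 x:[59/2,81/2] y:[48,66] z:[95/3,119/3] -> miss, prune
  N15 x:[31,35] y:[27,35] z:[110/3,125/3] -> miss, prune

order=[0, 1, 2, 5, 8, 11, 13, 15]  |boxes|=8  |leaves|=1  hit=P1

== RESULT ==
8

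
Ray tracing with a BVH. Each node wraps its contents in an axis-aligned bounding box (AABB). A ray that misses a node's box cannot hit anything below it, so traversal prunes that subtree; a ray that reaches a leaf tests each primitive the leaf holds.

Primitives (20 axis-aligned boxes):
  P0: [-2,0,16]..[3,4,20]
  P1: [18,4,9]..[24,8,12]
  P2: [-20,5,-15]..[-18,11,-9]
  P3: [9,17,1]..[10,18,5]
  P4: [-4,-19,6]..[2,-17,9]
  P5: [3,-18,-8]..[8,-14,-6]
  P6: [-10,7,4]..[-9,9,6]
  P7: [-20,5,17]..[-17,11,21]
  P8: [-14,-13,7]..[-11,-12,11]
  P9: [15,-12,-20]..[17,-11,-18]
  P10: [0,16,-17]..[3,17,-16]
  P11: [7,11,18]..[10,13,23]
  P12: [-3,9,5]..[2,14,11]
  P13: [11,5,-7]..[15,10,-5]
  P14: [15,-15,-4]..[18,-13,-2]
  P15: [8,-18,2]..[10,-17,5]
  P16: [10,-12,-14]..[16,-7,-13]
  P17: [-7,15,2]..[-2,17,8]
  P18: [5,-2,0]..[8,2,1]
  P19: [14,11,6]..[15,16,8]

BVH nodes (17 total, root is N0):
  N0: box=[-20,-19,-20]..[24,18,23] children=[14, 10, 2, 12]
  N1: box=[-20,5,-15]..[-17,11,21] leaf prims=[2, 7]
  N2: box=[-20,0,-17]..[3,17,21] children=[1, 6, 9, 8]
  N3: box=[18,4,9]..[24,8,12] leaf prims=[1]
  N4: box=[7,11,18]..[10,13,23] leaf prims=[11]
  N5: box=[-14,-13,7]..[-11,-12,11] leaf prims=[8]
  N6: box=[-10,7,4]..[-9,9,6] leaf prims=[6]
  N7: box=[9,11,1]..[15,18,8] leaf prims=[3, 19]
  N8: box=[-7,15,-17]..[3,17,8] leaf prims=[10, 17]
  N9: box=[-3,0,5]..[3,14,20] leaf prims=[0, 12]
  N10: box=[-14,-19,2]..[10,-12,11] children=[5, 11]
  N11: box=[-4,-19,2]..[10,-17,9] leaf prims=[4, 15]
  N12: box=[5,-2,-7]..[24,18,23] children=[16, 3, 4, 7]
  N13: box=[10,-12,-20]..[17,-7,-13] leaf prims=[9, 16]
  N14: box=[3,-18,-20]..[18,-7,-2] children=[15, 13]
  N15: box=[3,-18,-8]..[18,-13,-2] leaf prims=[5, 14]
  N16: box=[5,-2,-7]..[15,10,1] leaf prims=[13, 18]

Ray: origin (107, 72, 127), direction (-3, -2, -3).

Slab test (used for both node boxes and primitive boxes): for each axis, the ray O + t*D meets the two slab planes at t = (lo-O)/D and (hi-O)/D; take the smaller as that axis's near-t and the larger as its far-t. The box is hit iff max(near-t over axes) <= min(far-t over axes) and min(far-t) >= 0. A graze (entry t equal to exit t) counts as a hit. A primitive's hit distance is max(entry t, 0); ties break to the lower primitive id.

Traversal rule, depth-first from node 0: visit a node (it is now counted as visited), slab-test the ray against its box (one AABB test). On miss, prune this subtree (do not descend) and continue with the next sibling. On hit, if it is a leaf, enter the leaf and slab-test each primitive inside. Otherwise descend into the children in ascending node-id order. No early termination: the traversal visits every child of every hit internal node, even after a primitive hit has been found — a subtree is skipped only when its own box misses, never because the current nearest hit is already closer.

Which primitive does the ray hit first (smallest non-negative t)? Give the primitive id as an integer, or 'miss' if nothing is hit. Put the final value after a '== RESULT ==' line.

Walk:
N0 x:[83/3,127/3] y:[27,91/2] z:[104/3,49] -> hit [104/3,127/3], descend [2, 10, 12, 14]
  N2 x:[104/3,127/3] y:[55/2,36] z:[106/3,48] -> hit [106/3,36], descend [1, 6, 8, 9]
    N1 x:[124/3,127/3] y:[61/2,67/2] z:[106/3,142/3] -> miss, prune
    N6 x:[116/3,39] y:[63/2,65/2] z:[121/3,41] -> miss, prune
    N8 x:[104/3,38] y:[55/2,57/2] z:[119/3,48] -> miss, prune
    N9 x:[104/3,110/3] y:[29,36] z:[107/3,122/3] -> hit [107/3,36] leaf, test {P0@t=107/3, P12(miss)}
  N10 x:[97/3,121/3] y:[42,91/2] z:[116/3,125/3] -> miss, prune
  N12 x:[83/3,34] y:[27,37] z:[104/3,134/3] -> miss, prune
  N14 x:[89/3,104/3] y:[79/2,45] z:[43,49] -> miss, prune

9 AABB tests over nodes [0, 2, 1, 6, 8, 9, 10, 12, 14]; 1 leaf entered; closest P0.

== RESULT ==
0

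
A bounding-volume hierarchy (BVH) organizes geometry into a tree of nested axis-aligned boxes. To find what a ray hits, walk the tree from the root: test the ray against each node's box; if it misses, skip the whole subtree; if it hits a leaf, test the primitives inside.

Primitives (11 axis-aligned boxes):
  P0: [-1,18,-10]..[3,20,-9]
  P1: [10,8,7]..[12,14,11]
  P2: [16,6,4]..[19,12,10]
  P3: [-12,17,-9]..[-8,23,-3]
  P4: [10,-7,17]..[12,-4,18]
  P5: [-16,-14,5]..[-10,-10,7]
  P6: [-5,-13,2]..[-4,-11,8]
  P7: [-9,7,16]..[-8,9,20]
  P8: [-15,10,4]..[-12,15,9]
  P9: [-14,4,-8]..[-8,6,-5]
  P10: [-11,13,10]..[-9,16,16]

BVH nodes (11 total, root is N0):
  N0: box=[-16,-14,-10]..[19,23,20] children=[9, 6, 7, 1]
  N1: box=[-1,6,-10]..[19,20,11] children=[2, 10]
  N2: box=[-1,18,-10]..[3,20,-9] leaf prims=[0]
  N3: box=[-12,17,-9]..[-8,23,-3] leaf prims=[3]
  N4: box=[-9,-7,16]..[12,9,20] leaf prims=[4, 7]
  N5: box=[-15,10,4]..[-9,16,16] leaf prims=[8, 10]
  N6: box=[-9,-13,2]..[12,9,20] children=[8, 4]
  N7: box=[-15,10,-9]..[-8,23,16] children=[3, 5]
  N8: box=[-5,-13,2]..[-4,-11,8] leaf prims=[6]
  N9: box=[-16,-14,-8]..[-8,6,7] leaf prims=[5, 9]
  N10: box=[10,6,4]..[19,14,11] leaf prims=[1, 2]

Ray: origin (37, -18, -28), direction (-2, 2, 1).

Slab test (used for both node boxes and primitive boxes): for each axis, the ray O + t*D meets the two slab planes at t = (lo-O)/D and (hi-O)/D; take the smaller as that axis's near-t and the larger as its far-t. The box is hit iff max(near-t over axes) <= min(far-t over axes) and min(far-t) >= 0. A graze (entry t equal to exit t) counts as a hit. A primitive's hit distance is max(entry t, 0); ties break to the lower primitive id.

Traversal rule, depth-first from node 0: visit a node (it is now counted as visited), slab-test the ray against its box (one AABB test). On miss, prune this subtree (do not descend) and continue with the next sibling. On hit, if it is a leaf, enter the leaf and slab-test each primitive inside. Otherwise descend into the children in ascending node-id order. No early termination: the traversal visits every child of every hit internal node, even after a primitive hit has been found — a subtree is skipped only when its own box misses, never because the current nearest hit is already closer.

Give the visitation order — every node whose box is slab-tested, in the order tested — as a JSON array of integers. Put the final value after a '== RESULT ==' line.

Trace the traversal:
N0 x:[9,53/2] y:[2,41/2] z:[18,48] -> hit [18,41/2], descend [1, 6, 7, 9]
  N1 x:[9,19] y:[12,19] z:[18,39] -> hit [18,19], descend [2, 10]
    N2 x:[17,19] y:[18,19] z:[18,19] -> hit [18,19] leaf, test {P0@t=18}
    N10 x:[9,27/2] y:[12,16] z:[32,39] -> miss, prune
  N6 x:[25/2,23] y:[5/2,27/2] z:[30,48] -> miss, prune
  N7 x:[45/2,26] y:[14,41/2] z:[19,44] -> miss, prune
  N9 x:[45/2,53/2] y:[2,12] z:[20,35] -> miss, prune

Visited [0, 1, 2, 10, 6, 7, 9]. Tests: 7 box, 1 leaf. Nearest: P0.

== RESULT ==
[0, 1, 2, 10, 6, 7, 9]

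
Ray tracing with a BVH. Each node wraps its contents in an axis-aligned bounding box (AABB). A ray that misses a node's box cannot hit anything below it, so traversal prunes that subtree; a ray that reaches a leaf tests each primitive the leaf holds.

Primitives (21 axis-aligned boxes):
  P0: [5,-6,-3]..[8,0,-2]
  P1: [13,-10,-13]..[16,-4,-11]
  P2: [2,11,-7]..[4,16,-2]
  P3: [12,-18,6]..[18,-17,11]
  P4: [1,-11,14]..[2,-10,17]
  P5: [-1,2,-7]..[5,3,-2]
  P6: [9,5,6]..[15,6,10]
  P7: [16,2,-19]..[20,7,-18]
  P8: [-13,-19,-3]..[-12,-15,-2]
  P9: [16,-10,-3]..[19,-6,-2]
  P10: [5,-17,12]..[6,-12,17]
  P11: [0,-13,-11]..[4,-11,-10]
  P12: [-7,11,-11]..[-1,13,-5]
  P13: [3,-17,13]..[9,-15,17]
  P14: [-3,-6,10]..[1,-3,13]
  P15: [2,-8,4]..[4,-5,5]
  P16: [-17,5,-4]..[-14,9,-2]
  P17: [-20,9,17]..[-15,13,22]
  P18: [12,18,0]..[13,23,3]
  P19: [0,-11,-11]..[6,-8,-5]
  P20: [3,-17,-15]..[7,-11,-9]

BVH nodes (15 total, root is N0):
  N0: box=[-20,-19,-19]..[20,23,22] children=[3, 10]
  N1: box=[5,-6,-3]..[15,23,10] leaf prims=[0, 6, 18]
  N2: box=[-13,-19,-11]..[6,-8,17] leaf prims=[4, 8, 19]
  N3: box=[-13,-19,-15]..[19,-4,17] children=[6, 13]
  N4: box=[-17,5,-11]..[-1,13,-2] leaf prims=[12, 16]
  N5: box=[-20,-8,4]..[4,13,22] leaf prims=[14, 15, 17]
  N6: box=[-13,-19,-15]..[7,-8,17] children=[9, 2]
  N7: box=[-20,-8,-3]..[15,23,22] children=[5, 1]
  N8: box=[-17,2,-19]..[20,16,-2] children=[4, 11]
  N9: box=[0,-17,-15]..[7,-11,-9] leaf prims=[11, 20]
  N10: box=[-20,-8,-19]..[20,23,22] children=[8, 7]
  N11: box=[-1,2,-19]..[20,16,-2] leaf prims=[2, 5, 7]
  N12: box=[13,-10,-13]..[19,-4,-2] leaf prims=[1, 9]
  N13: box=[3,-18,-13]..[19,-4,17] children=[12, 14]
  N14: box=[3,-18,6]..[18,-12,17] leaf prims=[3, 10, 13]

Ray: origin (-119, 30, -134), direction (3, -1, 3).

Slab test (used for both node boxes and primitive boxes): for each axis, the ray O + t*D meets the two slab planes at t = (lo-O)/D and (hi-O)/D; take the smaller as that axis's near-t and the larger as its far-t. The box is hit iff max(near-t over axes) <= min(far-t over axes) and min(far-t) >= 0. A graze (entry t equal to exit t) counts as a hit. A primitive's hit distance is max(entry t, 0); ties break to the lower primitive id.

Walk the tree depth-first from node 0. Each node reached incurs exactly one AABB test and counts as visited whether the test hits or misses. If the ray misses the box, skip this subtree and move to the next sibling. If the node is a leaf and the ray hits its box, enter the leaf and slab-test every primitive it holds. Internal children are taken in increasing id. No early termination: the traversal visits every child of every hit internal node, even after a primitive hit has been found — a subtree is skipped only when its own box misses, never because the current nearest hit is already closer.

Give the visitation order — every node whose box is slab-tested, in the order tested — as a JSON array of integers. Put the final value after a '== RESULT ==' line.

Trace the traversal:
N0 x:[33,139/3] y:[7,49] z:[115/3,52] -> hit [115/3,139/3], descend [3, 10]
  N3 x:[106/3,46] y:[34,49] z:[119/3,151/3] -> hit [119/3,46], descend [6, 13]
    N6 x:[106/3,42] y:[38,49] z:[119/3,151/3] -> hit [119/3,42], descend [2, 9]
      N2 x:[106/3,125/3] y:[38,49] z:[41,151/3] -> hit [41,125/3] leaf, test {P4(miss), P8(miss), P19@t=41}
      N9 x:[119/3,42] y:[41,47] z:[119/3,125/3] -> hit [41,125/3] leaf, test {P11@t=41, P20@t=41}
    N13 x:[122/3,46] y:[34,48] z:[121/3,151/3] -> hit [122/3,46], descend [12, 14]
      N12 x:[44,46] y:[34,40] z:[121/3,44] -> miss, prune
      N14 x:[122/3,137/3] y:[42,48] z:[140/3,151/3] -> miss, prune
  N10 x:[33,139/3] y:[7,38] z:[115/3,52] -> miss, prune

9 AABB tests over nodes [0, 3, 6, 2, 9, 13, 12, 14, 10]; 2 leaves entered; closest P11.

== RESULT ==
[0, 3, 6, 2, 9, 13, 12, 14, 10]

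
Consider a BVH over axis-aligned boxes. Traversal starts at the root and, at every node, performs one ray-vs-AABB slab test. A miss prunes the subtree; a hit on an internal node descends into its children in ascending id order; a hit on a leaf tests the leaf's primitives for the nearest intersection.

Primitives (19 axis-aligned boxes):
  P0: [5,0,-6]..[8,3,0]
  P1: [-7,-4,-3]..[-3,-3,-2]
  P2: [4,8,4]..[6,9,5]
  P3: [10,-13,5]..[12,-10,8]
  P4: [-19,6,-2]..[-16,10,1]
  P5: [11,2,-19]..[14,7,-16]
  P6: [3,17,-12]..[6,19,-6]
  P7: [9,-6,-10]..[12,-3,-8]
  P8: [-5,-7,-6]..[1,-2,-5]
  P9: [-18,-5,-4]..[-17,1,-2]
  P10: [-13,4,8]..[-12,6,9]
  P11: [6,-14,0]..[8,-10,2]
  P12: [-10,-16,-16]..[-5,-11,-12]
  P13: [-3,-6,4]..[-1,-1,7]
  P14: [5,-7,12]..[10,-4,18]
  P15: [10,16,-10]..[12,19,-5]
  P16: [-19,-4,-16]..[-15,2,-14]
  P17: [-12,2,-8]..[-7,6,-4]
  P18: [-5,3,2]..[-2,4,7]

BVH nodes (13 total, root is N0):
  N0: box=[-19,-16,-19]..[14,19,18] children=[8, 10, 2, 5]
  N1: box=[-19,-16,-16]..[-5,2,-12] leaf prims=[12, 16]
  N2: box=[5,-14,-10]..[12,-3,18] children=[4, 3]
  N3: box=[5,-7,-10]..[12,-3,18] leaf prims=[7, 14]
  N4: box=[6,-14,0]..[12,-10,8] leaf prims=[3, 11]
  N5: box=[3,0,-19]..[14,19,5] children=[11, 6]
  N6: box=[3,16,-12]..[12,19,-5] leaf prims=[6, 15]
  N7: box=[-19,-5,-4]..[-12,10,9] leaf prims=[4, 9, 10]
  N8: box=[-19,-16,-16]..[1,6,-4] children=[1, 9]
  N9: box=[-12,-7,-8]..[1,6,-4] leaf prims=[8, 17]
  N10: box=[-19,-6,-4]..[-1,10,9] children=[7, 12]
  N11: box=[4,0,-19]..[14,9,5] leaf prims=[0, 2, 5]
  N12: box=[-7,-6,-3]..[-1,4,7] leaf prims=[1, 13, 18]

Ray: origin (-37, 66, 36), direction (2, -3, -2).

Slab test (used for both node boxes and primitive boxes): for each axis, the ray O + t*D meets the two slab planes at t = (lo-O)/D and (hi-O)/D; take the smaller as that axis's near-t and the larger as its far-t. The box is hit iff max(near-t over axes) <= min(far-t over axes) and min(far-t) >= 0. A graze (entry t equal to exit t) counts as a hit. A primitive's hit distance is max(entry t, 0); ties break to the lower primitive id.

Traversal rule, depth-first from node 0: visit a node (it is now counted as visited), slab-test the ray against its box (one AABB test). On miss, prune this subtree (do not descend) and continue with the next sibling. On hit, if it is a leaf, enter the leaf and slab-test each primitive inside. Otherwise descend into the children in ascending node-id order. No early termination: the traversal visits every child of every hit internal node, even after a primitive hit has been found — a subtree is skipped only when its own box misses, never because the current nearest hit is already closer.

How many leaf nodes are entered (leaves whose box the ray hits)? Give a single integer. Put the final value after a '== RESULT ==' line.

Trace the traversal:
N0 x:[9,51/2] y:[47/3,82/3] z:[9,55/2] -> hit [47/3,51/2], descend [2, 5, 8, 10]
  N2 x:[21,49/2] y:[23,80/3] z:[9,23] -> hit [23,23], descend [3, 4]
    N3 x:[21,49/2] y:[23,73/3] z:[9,23] -> hit [23,23] leaf, test {P7@t=23, P14(miss)}
    N4 x:[43/2,49/2] y:[76/3,80/3] z:[14,18] -> miss, prune
  N5 x:[20,51/2] y:[47/3,22] z:[31/2,55/2] -> hit [20,22], descend [6, 11]
    N6 x:[20,49/2] y:[47/3,50/3] z:[41/2,24] -> miss, prune
    N11 x:[41/2,51/2] y:[19,22] z:[31/2,55/2] -> hit [41/2,22] leaf, test {P0@t=21, P2(miss), P5(miss)}
  N8 x:[9,19] y:[20,82/3] z:[20,26] -> miss, prune
  N10 x:[9,18] y:[56/3,24] z:[27/2,20] -> miss, prune

9 AABB tests over nodes [0, 2, 3, 4, 5, 6, 11, 8, 10]; 2 leaves entered; closest P0.

== RESULT ==
2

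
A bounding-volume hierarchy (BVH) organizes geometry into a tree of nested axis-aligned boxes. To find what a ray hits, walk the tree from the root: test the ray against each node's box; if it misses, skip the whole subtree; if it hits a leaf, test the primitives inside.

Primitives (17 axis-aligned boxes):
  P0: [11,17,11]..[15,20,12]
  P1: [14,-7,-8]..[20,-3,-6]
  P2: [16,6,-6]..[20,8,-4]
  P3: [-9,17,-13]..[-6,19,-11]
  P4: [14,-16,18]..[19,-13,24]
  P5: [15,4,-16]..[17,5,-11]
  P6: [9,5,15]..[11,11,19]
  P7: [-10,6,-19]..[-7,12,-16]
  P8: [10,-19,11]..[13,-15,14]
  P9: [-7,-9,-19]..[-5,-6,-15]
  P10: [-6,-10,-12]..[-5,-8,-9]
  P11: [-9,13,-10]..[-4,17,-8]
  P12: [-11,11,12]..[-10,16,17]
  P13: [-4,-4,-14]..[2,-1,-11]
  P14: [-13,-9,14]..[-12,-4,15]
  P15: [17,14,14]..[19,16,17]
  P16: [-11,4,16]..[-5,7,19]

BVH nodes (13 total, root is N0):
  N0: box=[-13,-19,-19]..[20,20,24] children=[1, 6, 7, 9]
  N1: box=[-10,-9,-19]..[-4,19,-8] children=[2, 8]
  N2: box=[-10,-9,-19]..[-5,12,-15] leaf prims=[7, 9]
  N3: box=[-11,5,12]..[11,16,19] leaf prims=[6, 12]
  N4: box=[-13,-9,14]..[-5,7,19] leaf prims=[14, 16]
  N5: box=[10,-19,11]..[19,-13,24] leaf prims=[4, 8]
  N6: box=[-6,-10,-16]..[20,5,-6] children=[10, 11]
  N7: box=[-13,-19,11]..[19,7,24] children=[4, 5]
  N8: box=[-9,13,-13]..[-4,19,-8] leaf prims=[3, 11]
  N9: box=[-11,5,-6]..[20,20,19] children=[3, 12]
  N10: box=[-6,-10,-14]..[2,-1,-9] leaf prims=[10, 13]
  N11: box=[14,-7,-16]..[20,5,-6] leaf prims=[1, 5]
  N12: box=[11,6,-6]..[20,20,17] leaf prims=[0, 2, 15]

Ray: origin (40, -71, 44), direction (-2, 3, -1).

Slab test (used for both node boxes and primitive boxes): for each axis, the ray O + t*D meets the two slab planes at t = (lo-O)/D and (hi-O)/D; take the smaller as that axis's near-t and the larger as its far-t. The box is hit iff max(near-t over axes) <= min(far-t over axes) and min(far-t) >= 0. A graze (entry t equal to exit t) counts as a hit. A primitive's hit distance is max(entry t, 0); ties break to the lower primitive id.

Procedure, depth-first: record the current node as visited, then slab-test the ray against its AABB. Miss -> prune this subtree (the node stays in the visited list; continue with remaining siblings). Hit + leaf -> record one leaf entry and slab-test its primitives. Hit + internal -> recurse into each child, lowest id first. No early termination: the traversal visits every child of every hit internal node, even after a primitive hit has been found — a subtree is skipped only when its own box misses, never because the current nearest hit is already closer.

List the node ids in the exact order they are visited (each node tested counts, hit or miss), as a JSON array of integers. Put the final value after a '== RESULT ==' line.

Traverse from the root:
N0 x:[10,53/2] y:[52/3,91/3] z:[20,63] -> hit [20,53/2], descend [1, 6, 7, 9]
  N1 x:[22,25] y:[62/3,30] z:[52,63] -> miss, prune
  N6 x:[10,23] y:[61/3,76/3] z:[50,60] -> miss, prune
  N7 x:[21/2,53/2] y:[52/3,26] z:[20,33] -> hit [20,26], descend [4, 5]
    N4 x:[45/2,53/2] y:[62/3,26] z:[25,30] -> hit [25,26] leaf, test {P14(miss), P16@t=25}
    N5 x:[21/2,15] y:[52/3,58/3] z:[20,33] -> miss, prune
  N9 x:[10,51/2] y:[76/3,91/3] z:[25,50] -> hit [76/3,51/2], descend [3, 12]
    N3 x:[29/2,51/2] y:[76/3,29] z:[25,32] -> hit [76/3,51/2] leaf, test {P6(miss), P12(miss)}
    N12 x:[10,29/2] y:[77/3,91/3] z:[27,50] -> miss, prune

9 AABB tests over nodes [0, 1, 6, 7, 4, 5, 9, 3, 12]; 2 leaves entered; closest P16.

== RESULT ==
[0, 1, 6, 7, 4, 5, 9, 3, 12]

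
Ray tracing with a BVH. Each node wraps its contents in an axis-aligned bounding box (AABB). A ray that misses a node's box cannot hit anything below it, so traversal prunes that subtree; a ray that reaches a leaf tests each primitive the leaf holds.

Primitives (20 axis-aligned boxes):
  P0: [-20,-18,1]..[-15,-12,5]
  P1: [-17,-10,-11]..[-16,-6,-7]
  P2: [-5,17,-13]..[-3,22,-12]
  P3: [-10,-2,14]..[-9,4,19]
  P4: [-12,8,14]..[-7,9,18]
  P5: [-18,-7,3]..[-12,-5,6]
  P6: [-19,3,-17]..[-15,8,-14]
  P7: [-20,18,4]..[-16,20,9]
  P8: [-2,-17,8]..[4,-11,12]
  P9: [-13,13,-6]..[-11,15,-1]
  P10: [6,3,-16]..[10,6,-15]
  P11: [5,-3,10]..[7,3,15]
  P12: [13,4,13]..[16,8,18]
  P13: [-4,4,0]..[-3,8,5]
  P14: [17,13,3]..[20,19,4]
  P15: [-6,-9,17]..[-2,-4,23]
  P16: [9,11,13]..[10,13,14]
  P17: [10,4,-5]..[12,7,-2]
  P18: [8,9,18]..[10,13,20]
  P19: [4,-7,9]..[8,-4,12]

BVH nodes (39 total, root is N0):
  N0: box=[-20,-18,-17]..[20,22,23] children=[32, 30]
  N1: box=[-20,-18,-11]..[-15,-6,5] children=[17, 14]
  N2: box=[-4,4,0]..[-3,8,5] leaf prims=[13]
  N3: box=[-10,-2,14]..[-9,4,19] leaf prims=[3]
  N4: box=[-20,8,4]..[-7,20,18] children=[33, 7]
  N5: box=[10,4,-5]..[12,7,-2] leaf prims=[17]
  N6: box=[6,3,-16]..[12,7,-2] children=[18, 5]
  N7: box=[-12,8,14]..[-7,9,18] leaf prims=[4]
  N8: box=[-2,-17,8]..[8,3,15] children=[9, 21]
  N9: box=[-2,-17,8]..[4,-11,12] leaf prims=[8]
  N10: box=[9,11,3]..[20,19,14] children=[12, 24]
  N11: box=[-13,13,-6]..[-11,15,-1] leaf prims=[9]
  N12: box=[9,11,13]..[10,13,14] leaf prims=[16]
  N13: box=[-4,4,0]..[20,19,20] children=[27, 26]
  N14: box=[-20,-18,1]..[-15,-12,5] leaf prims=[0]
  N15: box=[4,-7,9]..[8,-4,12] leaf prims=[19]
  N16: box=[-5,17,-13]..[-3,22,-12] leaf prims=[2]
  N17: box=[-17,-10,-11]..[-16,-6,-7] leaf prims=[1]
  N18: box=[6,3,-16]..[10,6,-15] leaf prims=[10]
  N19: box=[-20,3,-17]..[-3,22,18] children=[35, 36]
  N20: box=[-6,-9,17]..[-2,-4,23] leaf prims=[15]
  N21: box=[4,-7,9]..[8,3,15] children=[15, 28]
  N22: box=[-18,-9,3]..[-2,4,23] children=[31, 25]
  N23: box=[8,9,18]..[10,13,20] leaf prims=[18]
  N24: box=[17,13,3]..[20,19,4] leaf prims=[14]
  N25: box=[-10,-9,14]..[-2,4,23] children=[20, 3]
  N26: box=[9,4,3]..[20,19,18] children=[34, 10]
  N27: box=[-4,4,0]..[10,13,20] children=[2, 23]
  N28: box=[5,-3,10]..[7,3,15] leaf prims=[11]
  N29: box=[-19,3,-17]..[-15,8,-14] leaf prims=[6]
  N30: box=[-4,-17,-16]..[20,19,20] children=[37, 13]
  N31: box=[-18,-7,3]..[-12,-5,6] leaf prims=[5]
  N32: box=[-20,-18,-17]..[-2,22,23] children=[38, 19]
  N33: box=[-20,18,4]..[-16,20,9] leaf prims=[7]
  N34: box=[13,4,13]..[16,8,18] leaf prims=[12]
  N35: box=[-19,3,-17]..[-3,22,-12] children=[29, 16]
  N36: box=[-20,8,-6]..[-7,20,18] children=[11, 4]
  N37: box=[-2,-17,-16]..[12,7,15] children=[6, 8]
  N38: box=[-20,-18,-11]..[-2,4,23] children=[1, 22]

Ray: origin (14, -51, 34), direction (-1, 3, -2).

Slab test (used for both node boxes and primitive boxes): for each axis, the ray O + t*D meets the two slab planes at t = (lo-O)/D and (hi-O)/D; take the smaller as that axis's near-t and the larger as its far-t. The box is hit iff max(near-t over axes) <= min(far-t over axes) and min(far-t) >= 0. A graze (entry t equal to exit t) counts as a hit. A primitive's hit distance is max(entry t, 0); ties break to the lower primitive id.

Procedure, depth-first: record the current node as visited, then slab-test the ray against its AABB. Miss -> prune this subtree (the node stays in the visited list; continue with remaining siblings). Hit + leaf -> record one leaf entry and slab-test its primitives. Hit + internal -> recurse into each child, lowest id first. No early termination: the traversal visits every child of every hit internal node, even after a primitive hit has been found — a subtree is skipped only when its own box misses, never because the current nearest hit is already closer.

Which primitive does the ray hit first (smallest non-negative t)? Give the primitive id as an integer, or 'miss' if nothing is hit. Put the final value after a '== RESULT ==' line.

Trace the traversal:
N0 x:[-6,34] y:[11,73/3] z:[11/2,51/2] -> hit [11,73/3], descend [30, 32]
  N30 x:[-6,18] y:[34/3,70/3] z:[7,25] -> hit [34/3,18], descend [13, 37]
    N13 x:[-6,18] y:[55/3,70/3] z:[7,17] -> miss, prune
    N37 x:[2,16] y:[34/3,58/3] z:[19/2,25] -> hit [34/3,16], descend [6, 8]
      N6 x:[2,8] y:[18,58/3] z:[18,25] -> miss, prune
      N8 x:[6,16] y:[34/3,18] z:[19/2,13] -> hit [34/3,13], descend [9, 21]
        N9 x:[10,16] y:[34/3,40/3] z:[11,13] -> hit [34/3,13] leaf, test {P8@t=34/3}
        N21 x:[6,10] y:[44/3,18] z:[19/2,25/2] -> miss, prune
  N32 x:[16,34] y:[11,73/3] z:[11/2,51/2] -> hit [16,73/3], descend [19, 38]
    N19 x:[17,34] y:[18,73/3] z:[8,51/2] -> hit [18,73/3], descend [35, 36]
      N35 x:[17,33] y:[18,73/3] z:[23,51/2] -> hit [23,73/3], descend [16, 29]
        N16 x:[17,19] y:[68/3,73/3] z:[23,47/2] -> miss, prune
        N29 x:[29,33] y:[18,59/3] z:[24,51/2] -> miss, prune
      N36 x:[21,34] y:[59/3,71/3] z:[8,20] -> miss, prune
    N38 x:[16,34] y:[11,55/3] z:[11/2,45/2] -> hit [16,55/3], descend [1, 22]
      N1 x:[29,34] y:[11,15] z:[29/2,45/2] -> miss, prune
      N22 x:[16,32] y:[14,55/3] z:[11/2,31/2] -> miss, prune

Summary -> nodes [0, 30, 13, 37, 6, 8, 9, 21, 32, 19, 35, 16, 29, 36, 38, 1, 22]; box-tests=17; leaf-entries=1; first=P8

== RESULT ==
8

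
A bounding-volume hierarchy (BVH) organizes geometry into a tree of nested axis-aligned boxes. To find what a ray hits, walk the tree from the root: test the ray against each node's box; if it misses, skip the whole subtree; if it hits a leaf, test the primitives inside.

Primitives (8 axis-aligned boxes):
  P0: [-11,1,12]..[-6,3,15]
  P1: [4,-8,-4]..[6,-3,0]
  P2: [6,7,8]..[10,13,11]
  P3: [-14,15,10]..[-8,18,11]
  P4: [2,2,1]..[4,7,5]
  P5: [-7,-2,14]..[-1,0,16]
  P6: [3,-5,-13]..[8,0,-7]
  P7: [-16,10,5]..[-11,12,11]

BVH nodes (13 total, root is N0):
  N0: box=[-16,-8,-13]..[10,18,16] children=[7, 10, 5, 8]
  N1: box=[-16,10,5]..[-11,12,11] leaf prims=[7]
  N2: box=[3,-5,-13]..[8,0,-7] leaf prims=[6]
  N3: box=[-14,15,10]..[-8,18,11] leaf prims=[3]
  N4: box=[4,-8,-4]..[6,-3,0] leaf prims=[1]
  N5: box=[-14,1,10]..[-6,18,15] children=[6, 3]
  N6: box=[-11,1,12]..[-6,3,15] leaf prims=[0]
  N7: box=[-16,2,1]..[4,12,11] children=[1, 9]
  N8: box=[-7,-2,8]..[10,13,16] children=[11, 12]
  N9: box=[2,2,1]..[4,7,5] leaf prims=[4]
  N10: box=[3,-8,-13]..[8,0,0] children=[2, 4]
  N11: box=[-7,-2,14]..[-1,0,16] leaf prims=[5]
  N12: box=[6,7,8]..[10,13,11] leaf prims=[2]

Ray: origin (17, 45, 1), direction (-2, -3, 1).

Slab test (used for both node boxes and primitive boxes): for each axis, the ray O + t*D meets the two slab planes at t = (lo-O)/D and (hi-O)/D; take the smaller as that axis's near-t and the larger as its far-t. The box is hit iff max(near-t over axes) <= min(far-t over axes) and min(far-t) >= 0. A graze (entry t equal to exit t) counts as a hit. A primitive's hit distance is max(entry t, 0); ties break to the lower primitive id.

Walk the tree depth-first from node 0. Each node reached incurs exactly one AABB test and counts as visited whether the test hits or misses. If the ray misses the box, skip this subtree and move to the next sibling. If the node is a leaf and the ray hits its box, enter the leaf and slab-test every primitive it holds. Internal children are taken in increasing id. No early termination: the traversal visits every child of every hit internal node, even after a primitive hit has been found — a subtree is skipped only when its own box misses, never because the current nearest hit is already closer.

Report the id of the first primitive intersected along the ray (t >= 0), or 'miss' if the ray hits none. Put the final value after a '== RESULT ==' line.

Trace the traversal:
N0 x:[7/2,33/2] y:[9,53/3] z:[-14,15] -> hit [9,15], descend [5, 7, 8, 10]
  N5 x:[23/2,31/2] y:[9,44/3] z:[9,14] -> hit [23/2,14], descend [3, 6]
    N3 x:[25/2,31/2] y:[9,10] z:[9,10] -> miss, prune
    N6 x:[23/2,14] y:[14,44/3] z:[11,14] -> hit [14,14] leaf, test {P0@t=14}
  N7 x:[13/2,33/2] y:[11,43/3] z:[0,10] -> miss, prune
  N8 x:[7/2,12] y:[32/3,47/3] z:[7,15] -> hit [32/3,12], descend [11, 12]
    N11 x:[9,12] y:[15,47/3] z:[13,15] -> miss, prune
    N12 x:[7/2,11/2] y:[32/3,38/3] z:[7,10] -> miss, prune
  N10 x:[9/2,7] y:[15,53/3] z:[-14,-1] -> miss, prune

order=[0, 5, 3, 6, 7, 8, 11, 12, 10]  |boxes|=9  |leaves|=1  hit=P0

== RESULT ==
0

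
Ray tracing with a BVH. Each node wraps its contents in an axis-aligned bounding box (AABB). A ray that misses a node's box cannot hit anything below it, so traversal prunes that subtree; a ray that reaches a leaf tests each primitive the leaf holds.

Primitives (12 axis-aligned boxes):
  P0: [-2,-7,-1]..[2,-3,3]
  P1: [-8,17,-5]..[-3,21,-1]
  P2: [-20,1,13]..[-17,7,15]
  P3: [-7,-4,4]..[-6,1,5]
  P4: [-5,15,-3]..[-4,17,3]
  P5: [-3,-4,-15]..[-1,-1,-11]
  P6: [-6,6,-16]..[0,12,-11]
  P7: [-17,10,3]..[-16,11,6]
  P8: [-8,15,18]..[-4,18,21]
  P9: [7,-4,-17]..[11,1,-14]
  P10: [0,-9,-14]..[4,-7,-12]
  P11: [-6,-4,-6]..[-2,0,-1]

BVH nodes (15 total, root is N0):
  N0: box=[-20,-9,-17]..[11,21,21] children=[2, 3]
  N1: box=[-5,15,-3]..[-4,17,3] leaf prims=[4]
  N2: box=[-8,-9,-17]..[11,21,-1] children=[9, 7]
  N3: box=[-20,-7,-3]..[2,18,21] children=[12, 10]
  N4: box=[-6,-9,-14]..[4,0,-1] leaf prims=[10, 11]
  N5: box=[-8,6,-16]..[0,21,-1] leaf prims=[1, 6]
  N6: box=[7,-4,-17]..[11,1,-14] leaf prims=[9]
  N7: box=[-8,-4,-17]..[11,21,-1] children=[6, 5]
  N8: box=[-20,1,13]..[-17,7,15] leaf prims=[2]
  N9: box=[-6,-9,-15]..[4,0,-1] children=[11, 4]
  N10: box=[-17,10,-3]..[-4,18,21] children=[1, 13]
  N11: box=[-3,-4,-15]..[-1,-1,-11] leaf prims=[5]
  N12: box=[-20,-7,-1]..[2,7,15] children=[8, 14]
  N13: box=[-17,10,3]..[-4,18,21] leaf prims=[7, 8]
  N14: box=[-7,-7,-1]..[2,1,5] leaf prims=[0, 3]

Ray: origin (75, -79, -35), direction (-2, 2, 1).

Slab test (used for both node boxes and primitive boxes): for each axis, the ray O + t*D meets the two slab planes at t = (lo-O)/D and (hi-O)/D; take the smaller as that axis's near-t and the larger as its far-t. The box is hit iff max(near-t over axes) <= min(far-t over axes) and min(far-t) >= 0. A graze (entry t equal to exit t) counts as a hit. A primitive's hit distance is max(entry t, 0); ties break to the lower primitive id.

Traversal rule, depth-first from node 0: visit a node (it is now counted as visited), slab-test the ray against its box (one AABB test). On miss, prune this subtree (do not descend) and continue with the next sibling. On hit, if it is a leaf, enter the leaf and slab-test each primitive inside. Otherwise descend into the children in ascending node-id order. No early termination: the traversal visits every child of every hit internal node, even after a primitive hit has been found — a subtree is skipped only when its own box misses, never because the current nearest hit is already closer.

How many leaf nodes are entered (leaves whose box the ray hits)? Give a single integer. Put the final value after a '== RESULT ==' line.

Traverse from the root:
N0 x:[32,95/2] y:[35,50] z:[18,56] -> hit [35,95/2], descend [2, 3]
  N2 x:[32,83/2] y:[35,50] z:[18,34] -> miss, prune
  N3 x:[73/2,95/2] y:[36,97/2] z:[32,56] -> hit [73/2,95/2], descend [10, 12]
    N10 x:[79/2,46] y:[89/2,97/2] z:[32,56] -> hit [89/2,46], descend [1, 13]
      N1 x:[79/2,40] y:[47,48] z:[32,38] -> miss, prune
      N13 x:[79/2,46] y:[89/2,97/2] z:[38,56] -> hit [89/2,46] leaf, test {P7(miss), P8(miss)}
    N12 x:[73/2,95/2] y:[36,43] z:[34,50] -> hit [73/2,43], descend [8, 14]
      N8 x:[46,95/2] y:[40,43] z:[48,50] -> miss, prune
      N14 x:[73/2,41] y:[36,40] z:[34,40] -> hit [73/2,40] leaf, test {P0@t=73/2, P3(miss)}

order=[0, 2, 3, 10, 1, 13, 12, 8, 14]  |boxes|=9  |leaves|=2  hit=P0

== RESULT ==
2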